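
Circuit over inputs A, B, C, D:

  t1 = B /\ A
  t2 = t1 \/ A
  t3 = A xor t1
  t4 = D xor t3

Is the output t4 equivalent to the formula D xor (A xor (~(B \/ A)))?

t1 = B /\ A
t3 = A xor t1 = A xor (B /\ A)
t4 = D xor t3 = D xor (A xor (B /\ A))
At A=0, B=0, C=0, D=0: circuit gives 0, formula gives 1.

No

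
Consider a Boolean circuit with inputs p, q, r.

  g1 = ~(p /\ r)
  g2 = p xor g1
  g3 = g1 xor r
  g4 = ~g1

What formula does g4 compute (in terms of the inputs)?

g1 = ~(p /\ r)
g4 = ~g1 = ~(~(p /\ r))

~(~(p /\ r))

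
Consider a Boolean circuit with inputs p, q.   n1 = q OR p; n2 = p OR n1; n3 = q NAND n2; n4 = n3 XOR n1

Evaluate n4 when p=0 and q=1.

n1 = 1 OR 0 = 1
n2 = 0 OR 1 = 1
n3 = 1 NAND 1 = 0
n4 = 0 XOR 1 = 1

1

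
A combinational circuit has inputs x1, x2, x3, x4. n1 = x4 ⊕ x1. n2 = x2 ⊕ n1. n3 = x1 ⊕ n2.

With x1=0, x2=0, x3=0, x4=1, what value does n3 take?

n1 = 1 ⊕ 0 = 1
n2 = 0 ⊕ 1 = 1
n3 = 0 ⊕ 1 = 1

1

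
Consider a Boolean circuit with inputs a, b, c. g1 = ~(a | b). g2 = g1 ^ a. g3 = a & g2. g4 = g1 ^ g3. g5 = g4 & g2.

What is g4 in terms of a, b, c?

(~(a | b)) ^ (a & ((~(a | b)) ^ a))

g1 = ~(a | b)
g2 = g1 ^ a = (~(a | b)) ^ a
g3 = a & g2 = a & ((~(a | b)) ^ a)
g4 = g1 ^ g3 = (~(a | b)) ^ (a & ((~(a | b)) ^ a))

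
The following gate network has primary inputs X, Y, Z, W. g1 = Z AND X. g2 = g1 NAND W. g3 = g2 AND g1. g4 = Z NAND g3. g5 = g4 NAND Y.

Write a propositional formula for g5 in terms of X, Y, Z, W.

(Z NAND (((Z AND X) NAND W) AND (Z AND X))) NAND Y

g1 = Z AND X
g2 = g1 NAND W = (Z AND X) NAND W
g3 = g2 AND g1 = ((Z AND X) NAND W) AND (Z AND X)
g4 = Z NAND g3 = Z NAND (((Z AND X) NAND W) AND (Z AND X))
g5 = g4 NAND Y = (Z NAND (((Z AND X) NAND W) AND (Z AND X))) NAND Y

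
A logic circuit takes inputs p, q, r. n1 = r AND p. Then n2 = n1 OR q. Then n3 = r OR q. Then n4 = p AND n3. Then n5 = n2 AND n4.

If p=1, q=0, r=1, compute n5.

1

n1 = 1 AND 1 = 1
n2 = 1 OR 0 = 1
n3 = 1 OR 0 = 1
n4 = 1 AND 1 = 1
n5 = 1 AND 1 = 1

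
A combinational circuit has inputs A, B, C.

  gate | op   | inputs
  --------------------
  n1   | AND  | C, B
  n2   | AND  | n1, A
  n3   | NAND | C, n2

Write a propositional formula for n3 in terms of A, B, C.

C NAND ((C AND B) AND A)

n1 = C AND B
n2 = n1 AND A = (C AND B) AND A
n3 = C NAND n2 = C NAND ((C AND B) AND A)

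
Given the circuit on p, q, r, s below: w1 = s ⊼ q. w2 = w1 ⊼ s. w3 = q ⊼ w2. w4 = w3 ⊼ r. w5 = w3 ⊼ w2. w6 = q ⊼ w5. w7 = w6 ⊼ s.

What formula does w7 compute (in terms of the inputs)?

(q ⊼ ((q ⊼ ((s ⊼ q) ⊼ s)) ⊼ ((s ⊼ q) ⊼ s))) ⊼ s

w1 = s ⊼ q
w2 = w1 ⊼ s = (s ⊼ q) ⊼ s
w3 = q ⊼ w2 = q ⊼ ((s ⊼ q) ⊼ s)
w5 = w3 ⊼ w2 = (q ⊼ ((s ⊼ q) ⊼ s)) ⊼ ((s ⊼ q) ⊼ s)
w6 = q ⊼ w5 = q ⊼ ((q ⊼ ((s ⊼ q) ⊼ s)) ⊼ ((s ⊼ q) ⊼ s))
w7 = w6 ⊼ s = (q ⊼ ((q ⊼ ((s ⊼ q) ⊼ s)) ⊼ ((s ⊼ q) ⊼ s))) ⊼ s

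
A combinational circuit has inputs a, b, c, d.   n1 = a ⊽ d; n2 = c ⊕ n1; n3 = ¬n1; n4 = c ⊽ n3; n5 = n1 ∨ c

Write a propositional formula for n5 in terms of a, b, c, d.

n1 = a ⊽ d
n5 = n1 ∨ c = (a ⊽ d) ∨ c

(a ⊽ d) ∨ c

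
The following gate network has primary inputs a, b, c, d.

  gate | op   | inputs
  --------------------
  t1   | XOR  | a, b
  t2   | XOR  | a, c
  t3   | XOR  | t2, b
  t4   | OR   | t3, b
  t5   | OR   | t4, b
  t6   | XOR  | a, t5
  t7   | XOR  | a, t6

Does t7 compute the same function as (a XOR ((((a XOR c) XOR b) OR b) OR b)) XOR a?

t2 = a XOR c
t3 = t2 XOR b = (a XOR c) XOR b
t4 = t3 OR b = ((a XOR c) XOR b) OR b
t5 = t4 OR b = (((a XOR c) XOR b) OR b) OR b
t6 = a XOR t5 = a XOR ((((a XOR c) XOR b) OR b) OR b)
t7 = a XOR t6 = a XOR (a XOR ((((a XOR c) XOR b) OR b) OR b))
At a=0, b=0, c=0, d=0: circuit gives 0, formula gives 0.
At a=0, b=0, c=1, d=0: circuit gives 1, formula gives 1.
Agrees on all 16 inputs.

Yes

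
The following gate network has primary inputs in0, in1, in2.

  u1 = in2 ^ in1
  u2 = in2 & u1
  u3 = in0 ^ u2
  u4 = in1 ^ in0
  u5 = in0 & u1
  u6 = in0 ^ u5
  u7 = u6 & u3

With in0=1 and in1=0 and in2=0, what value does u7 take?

u1 = 0 ^ 0 = 0
u2 = 0 & 0 = 0
u3 = 1 ^ 0 = 1
u5 = 1 & 0 = 0
u6 = 1 ^ 0 = 1
u7 = 1 & 1 = 1

1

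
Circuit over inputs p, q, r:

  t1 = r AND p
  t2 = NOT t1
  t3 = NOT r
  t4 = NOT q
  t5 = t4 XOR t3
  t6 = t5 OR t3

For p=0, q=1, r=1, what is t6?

0

t3 = NOT 1 = 0
t4 = NOT 1 = 0
t5 = 0 XOR 0 = 0
t6 = 0 OR 0 = 0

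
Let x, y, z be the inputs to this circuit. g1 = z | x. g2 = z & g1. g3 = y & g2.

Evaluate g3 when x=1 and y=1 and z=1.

1

g1 = 1 | 1 = 1
g2 = 1 & 1 = 1
g3 = 1 & 1 = 1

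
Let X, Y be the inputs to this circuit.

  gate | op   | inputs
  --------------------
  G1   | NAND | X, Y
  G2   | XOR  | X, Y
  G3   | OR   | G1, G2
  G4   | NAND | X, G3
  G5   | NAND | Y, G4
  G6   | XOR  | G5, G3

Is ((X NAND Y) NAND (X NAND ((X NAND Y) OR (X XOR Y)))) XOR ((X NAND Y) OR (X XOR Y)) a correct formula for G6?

G1 = X NAND Y
G2 = X XOR Y
G3 = G1 OR G2 = (X NAND Y) OR (X XOR Y)
G4 = X NAND G3 = X NAND ((X NAND Y) OR (X XOR Y))
G5 = Y NAND G4 = Y NAND (X NAND ((X NAND Y) OR (X XOR Y)))
G6 = G5 XOR G3 = (Y NAND (X NAND ((X NAND Y) OR (X XOR Y)))) XOR ((X NAND Y) OR (X XOR Y))
At X=0, Y=0: circuit gives 0, formula gives 1.

No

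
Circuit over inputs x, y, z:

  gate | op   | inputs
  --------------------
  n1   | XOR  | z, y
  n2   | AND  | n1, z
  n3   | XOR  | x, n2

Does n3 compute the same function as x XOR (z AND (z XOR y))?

n1 = z XOR y
n2 = n1 AND z = (z XOR y) AND z
n3 = x XOR n2 = x XOR ((z XOR y) AND z)
At x=0, y=0, z=0: circuit gives 0, formula gives 0.
At x=0, y=0, z=1: circuit gives 1, formula gives 1.
Agrees on all 8 inputs.

Yes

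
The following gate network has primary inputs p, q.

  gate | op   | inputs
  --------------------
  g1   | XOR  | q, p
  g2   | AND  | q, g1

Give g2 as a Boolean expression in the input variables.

q AND (q XOR p)

g1 = q XOR p
g2 = q AND g1 = q AND (q XOR p)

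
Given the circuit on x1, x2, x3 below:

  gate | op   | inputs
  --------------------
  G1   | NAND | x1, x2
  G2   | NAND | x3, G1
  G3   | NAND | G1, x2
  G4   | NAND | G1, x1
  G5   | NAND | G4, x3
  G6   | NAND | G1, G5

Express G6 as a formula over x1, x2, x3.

G1 = x1 NAND x2
G4 = G1 NAND x1 = (x1 NAND x2) NAND x1
G5 = G4 NAND x3 = ((x1 NAND x2) NAND x1) NAND x3
G6 = G1 NAND G5 = (x1 NAND x2) NAND (((x1 NAND x2) NAND x1) NAND x3)

(x1 NAND x2) NAND (((x1 NAND x2) NAND x1) NAND x3)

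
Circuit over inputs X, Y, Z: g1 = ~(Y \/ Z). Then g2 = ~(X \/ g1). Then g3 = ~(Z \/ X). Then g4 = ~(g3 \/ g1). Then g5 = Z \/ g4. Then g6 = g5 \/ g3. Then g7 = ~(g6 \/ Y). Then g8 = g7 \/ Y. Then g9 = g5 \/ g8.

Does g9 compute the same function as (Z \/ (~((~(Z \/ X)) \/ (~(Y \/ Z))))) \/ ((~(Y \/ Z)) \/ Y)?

g1 = ~(Y \/ Z)
g3 = ~(Z \/ X)
g4 = ~(g3 \/ g1) = ~((~(Z \/ X)) \/ (~(Y \/ Z)))
g5 = Z \/ g4 = Z \/ (~((~(Z \/ X)) \/ (~(Y \/ Z))))
g6 = g5 \/ g3 = (Z \/ (~((~(Z \/ X)) \/ (~(Y \/ Z))))) \/ (~(Z \/ X))
g7 = ~(g6 \/ Y) = ~(((Z \/ (~((~(Z \/ X)) \/ (~(Y \/ Z))))) \/ (~(Z \/ X))) \/ Y)
g8 = g7 \/ Y = (~(((Z \/ (~((~(Z \/ X)) \/ (~(Y \/ Z))))) \/ (~(Z \/ X))) \/ Y)) \/ Y
g9 = g5 \/ g8 = (Z \/ (~((~(Z \/ X)) \/ (~(Y \/ Z))))) \/ ((~(((Z \/ (~((~(Z \/ X)) \/ (~(Y \/ Z))))) \/ (~(Z \/ X))) \/ Y)) \/ Y)
At X=0, Y=0, Z=0: circuit gives 0, formula gives 1.

No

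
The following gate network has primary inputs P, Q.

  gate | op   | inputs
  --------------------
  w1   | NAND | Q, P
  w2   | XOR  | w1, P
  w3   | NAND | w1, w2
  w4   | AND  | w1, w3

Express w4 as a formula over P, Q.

(Q NAND P) AND ((Q NAND P) NAND ((Q NAND P) XOR P))

w1 = Q NAND P
w2 = w1 XOR P = (Q NAND P) XOR P
w3 = w1 NAND w2 = (Q NAND P) NAND ((Q NAND P) XOR P)
w4 = w1 AND w3 = (Q NAND P) AND ((Q NAND P) NAND ((Q NAND P) XOR P))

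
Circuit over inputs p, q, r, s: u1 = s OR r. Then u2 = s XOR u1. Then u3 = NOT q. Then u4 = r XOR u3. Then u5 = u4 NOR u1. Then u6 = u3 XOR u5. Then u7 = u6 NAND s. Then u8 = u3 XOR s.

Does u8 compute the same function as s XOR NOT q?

u3 = NOT q
u8 = u3 XOR s = NOT q XOR s
At p=0, q=0, r=0, s=1: circuit gives 0, formula gives 0.
At p=0, q=0, r=0, s=0: circuit gives 1, formula gives 1.
Agrees on all 16 inputs.

Yes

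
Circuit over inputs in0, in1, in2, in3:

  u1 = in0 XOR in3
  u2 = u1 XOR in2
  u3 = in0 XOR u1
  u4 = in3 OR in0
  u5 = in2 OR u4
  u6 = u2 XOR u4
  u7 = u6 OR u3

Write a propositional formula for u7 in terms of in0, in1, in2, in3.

(((in0 XOR in3) XOR in2) XOR (in3 OR in0)) OR (in0 XOR (in0 XOR in3))

u1 = in0 XOR in3
u2 = u1 XOR in2 = (in0 XOR in3) XOR in2
u3 = in0 XOR u1 = in0 XOR (in0 XOR in3)
u4 = in3 OR in0
u6 = u2 XOR u4 = ((in0 XOR in3) XOR in2) XOR (in3 OR in0)
u7 = u6 OR u3 = (((in0 XOR in3) XOR in2) XOR (in3 OR in0)) OR (in0 XOR (in0 XOR in3))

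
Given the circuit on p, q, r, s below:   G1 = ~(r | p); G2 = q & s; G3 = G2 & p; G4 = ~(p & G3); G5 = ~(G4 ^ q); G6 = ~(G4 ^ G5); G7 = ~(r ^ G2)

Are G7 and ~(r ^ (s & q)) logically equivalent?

G2 = q & s
G7 = ~(r ^ G2) = ~(r ^ (q & s))
At p=0, q=0, r=1, s=0: circuit gives 0, formula gives 0.
At p=0, q=0, r=0, s=0: circuit gives 1, formula gives 1.
Agrees on all 16 inputs.

Yes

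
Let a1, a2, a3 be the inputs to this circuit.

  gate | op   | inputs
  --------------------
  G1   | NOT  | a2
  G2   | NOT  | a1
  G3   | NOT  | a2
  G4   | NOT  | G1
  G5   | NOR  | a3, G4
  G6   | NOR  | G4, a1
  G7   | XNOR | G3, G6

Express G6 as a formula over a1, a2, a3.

G1 = NOT a2
G4 = NOT G1 = NOT NOT a2
G6 = G4 NOR a1 = NOT NOT a2 NOR a1

NOT NOT a2 NOR a1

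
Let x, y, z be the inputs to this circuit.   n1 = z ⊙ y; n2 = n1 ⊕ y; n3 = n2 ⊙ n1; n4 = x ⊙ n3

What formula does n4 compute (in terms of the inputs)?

n1 = z ⊙ y
n2 = n1 ⊕ y = (z ⊙ y) ⊕ y
n3 = n2 ⊙ n1 = ((z ⊙ y) ⊕ y) ⊙ (z ⊙ y)
n4 = x ⊙ n3 = x ⊙ (((z ⊙ y) ⊕ y) ⊙ (z ⊙ y))

x ⊙ (((z ⊙ y) ⊕ y) ⊙ (z ⊙ y))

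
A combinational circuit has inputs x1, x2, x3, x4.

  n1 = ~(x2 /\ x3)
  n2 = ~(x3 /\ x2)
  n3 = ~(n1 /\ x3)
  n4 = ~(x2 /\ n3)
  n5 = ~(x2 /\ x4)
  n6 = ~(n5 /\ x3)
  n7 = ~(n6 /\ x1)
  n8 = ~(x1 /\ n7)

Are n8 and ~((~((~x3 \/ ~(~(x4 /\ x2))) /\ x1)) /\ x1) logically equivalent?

Yes

n5 = ~(x2 /\ x4)
n6 = ~(n5 /\ x3) = ~((~(x2 /\ x4)) /\ x3)
n7 = ~(n6 /\ x1) = ~((~((~(x2 /\ x4)) /\ x3)) /\ x1)
n8 = ~(x1 /\ n7) = ~(x1 /\ (~((~((~(x2 /\ x4)) /\ x3)) /\ x1)))
At x1=1, x2=0, x3=1, x4=0: circuit gives 0, formula gives 0.
At x1=0, x2=0, x3=0, x4=0: circuit gives 1, formula gives 1.
Agrees on all 16 inputs.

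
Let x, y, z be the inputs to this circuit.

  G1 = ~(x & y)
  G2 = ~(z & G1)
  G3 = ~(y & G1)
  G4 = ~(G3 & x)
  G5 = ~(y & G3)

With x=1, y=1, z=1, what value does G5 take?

G1 = ~(1 & 1) = 0
G3 = ~(1 & 0) = 1
G5 = ~(1 & 1) = 0

0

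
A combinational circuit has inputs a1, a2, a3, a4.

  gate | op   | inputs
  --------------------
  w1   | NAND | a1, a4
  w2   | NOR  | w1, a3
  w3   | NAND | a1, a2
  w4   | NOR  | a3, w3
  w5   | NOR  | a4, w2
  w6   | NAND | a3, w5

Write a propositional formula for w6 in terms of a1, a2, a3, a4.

w1 = a1 NAND a4
w2 = w1 NOR a3 = (a1 NAND a4) NOR a3
w5 = a4 NOR w2 = a4 NOR ((a1 NAND a4) NOR a3)
w6 = a3 NAND w5 = a3 NAND (a4 NOR ((a1 NAND a4) NOR a3))

a3 NAND (a4 NOR ((a1 NAND a4) NOR a3))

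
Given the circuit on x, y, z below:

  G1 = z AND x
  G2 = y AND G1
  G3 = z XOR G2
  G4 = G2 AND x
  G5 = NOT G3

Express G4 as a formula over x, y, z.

(y AND (z AND x)) AND x

G1 = z AND x
G2 = y AND G1 = y AND (z AND x)
G4 = G2 AND x = (y AND (z AND x)) AND x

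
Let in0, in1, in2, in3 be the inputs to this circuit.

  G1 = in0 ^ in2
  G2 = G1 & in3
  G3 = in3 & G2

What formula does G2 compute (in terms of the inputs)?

G1 = in0 ^ in2
G2 = G1 & in3 = (in0 ^ in2) & in3

(in0 ^ in2) & in3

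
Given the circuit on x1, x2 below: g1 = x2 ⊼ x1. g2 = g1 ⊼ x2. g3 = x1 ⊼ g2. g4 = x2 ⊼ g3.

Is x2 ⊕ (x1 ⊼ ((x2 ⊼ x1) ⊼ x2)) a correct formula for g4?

No

g1 = x2 ⊼ x1
g2 = g1 ⊼ x2 = (x2 ⊼ x1) ⊼ x2
g3 = x1 ⊼ g2 = x1 ⊼ ((x2 ⊼ x1) ⊼ x2)
g4 = x2 ⊼ g3 = x2 ⊼ (x1 ⊼ ((x2 ⊼ x1) ⊼ x2))
At x1=1, x2=0: circuit gives 1, formula gives 0.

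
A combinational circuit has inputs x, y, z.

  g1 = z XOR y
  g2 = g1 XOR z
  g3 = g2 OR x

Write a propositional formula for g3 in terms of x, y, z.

((z XOR y) XOR z) OR x

g1 = z XOR y
g2 = g1 XOR z = (z XOR y) XOR z
g3 = g2 OR x = ((z XOR y) XOR z) OR x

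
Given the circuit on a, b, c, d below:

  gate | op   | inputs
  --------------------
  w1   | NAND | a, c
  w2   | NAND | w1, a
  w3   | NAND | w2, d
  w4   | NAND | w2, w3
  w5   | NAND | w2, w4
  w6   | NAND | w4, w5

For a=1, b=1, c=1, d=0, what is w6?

w1 = 1 NAND 1 = 0
w2 = 0 NAND 1 = 1
w3 = 1 NAND 0 = 1
w4 = 1 NAND 1 = 0
w5 = 1 NAND 0 = 1
w6 = 0 NAND 1 = 1

1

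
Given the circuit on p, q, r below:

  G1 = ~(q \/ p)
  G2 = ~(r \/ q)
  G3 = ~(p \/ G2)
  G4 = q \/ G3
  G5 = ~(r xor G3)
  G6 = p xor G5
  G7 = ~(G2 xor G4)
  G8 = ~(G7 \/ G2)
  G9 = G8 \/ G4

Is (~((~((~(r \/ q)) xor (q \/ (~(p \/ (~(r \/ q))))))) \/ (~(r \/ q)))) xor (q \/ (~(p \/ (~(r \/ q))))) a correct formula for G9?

G2 = ~(r \/ q)
G3 = ~(p \/ G2) = ~(p \/ (~(r \/ q)))
G4 = q \/ G3 = q \/ (~(p \/ (~(r \/ q))))
G7 = ~(G2 xor G4) = ~((~(r \/ q)) xor (q \/ (~(p \/ (~(r \/ q))))))
G8 = ~(G7 \/ G2) = ~((~((~(r \/ q)) xor (q \/ (~(p \/ (~(r \/ q))))))) \/ (~(r \/ q)))
G9 = G8 \/ G4 = (~((~((~(r \/ q)) xor (q \/ (~(p \/ (~(r \/ q))))))) \/ (~(r \/ q)))) \/ (q \/ (~(p \/ (~(r \/ q)))))
At p=0, q=0, r=1: circuit gives 1, formula gives 0.

No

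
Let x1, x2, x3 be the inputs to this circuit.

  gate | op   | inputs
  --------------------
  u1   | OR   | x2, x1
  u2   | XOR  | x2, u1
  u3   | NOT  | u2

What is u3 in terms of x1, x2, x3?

NOT (x2 XOR (x2 OR x1))

u1 = x2 OR x1
u2 = x2 XOR u1 = x2 XOR (x2 OR x1)
u3 = NOT u2 = NOT (x2 XOR (x2 OR x1))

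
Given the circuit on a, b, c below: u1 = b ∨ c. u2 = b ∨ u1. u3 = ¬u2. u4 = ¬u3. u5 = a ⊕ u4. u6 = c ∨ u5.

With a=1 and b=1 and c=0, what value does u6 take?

u1 = 1 ∨ 0 = 1
u2 = 1 ∨ 1 = 1
u3 = ¬1 = 0
u4 = ¬0 = 1
u5 = 1 ⊕ 1 = 0
u6 = 0 ∨ 0 = 0

0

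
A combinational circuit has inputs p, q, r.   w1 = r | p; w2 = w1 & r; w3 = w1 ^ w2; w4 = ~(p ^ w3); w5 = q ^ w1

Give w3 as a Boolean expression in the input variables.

w1 = r | p
w2 = w1 & r = (r | p) & r
w3 = w1 ^ w2 = (r | p) ^ ((r | p) & r)

(r | p) ^ ((r | p) & r)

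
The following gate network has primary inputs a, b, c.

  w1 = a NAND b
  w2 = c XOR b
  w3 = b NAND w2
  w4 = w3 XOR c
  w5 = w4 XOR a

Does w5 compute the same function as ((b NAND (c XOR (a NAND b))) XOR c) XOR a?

No

w2 = c XOR b
w3 = b NAND w2 = b NAND (c XOR b)
w4 = w3 XOR c = (b NAND (c XOR b)) XOR c
w5 = w4 XOR a = ((b NAND (c XOR b)) XOR c) XOR a
At a=1, b=1, c=0: circuit gives 1, formula gives 0.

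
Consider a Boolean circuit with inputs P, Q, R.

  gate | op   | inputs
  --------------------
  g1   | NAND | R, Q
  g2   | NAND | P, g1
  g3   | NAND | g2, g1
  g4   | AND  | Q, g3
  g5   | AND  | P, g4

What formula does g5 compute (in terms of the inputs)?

P AND (Q AND ((P NAND (R NAND Q)) NAND (R NAND Q)))

g1 = R NAND Q
g2 = P NAND g1 = P NAND (R NAND Q)
g3 = g2 NAND g1 = (P NAND (R NAND Q)) NAND (R NAND Q)
g4 = Q AND g3 = Q AND ((P NAND (R NAND Q)) NAND (R NAND Q))
g5 = P AND g4 = P AND (Q AND ((P NAND (R NAND Q)) NAND (R NAND Q)))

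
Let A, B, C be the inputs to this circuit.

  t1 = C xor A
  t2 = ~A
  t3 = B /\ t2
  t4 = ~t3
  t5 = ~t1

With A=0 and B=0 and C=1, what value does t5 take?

t1 = 1 xor 0 = 1
t5 = ~1 = 0

0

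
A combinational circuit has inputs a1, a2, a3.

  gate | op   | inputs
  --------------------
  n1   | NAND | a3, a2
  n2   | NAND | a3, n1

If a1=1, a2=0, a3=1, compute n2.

0

n1 = 1 NAND 0 = 1
n2 = 1 NAND 1 = 0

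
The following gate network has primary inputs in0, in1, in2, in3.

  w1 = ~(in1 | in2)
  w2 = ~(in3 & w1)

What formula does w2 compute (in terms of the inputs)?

w1 = ~(in1 | in2)
w2 = ~(in3 & w1) = ~(in3 & (~(in1 | in2)))

~(in3 & (~(in1 | in2)))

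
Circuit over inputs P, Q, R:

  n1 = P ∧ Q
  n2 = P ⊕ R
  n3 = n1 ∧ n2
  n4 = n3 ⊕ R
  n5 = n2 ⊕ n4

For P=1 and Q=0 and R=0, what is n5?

n1 = 1 ∧ 0 = 0
n2 = 1 ⊕ 0 = 1
n3 = 0 ∧ 1 = 0
n4 = 0 ⊕ 0 = 0
n5 = 1 ⊕ 0 = 1

1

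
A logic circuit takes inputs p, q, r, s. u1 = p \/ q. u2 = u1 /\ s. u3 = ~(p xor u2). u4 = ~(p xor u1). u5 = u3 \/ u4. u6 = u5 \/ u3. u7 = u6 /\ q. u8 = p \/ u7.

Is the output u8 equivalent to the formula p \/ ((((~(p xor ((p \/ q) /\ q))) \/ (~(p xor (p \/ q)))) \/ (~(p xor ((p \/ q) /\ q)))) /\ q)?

u1 = p \/ q
u2 = u1 /\ s = (p \/ q) /\ s
u3 = ~(p xor u2) = ~(p xor ((p \/ q) /\ s))
u4 = ~(p xor u1) = ~(p xor (p \/ q))
u5 = u3 \/ u4 = (~(p xor ((p \/ q) /\ s))) \/ (~(p xor (p \/ q)))
u6 = u5 \/ u3 = ((~(p xor ((p \/ q) /\ s))) \/ (~(p xor (p \/ q)))) \/ (~(p xor ((p \/ q) /\ s)))
u7 = u6 /\ q = (((~(p xor ((p \/ q) /\ s))) \/ (~(p xor (p \/ q)))) \/ (~(p xor ((p \/ q) /\ s)))) /\ q
u8 = p \/ u7 = p \/ ((((~(p xor ((p \/ q) /\ s))) \/ (~(p xor (p \/ q)))) \/ (~(p xor ((p \/ q) /\ s)))) /\ q)
At p=0, q=1, r=0, s=0: circuit gives 1, formula gives 0.

No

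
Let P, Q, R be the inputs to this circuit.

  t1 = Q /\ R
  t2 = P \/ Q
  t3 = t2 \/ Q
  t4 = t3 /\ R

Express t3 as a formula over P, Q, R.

t2 = P \/ Q
t3 = t2 \/ Q = (P \/ Q) \/ Q

(P \/ Q) \/ Q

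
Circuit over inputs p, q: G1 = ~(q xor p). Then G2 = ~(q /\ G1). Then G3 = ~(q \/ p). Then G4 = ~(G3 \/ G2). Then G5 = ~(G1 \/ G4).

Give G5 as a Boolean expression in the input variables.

~((~(q xor p)) \/ (~((~(q \/ p)) \/ (~(q /\ (~(q xor p)))))))

G1 = ~(q xor p)
G2 = ~(q /\ G1) = ~(q /\ (~(q xor p)))
G3 = ~(q \/ p)
G4 = ~(G3 \/ G2) = ~((~(q \/ p)) \/ (~(q /\ (~(q xor p)))))
G5 = ~(G1 \/ G4) = ~((~(q xor p)) \/ (~((~(q \/ p)) \/ (~(q /\ (~(q xor p)))))))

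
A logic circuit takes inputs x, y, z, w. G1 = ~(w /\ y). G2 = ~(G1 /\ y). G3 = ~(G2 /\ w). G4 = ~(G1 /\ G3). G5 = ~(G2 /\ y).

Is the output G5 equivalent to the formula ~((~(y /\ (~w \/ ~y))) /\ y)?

G1 = ~(w /\ y)
G2 = ~(G1 /\ y) = ~((~(w /\ y)) /\ y)
G5 = ~(G2 /\ y) = ~((~((~(w /\ y)) /\ y)) /\ y)
At x=0, y=1, z=0, w=1: circuit gives 0, formula gives 0.
At x=0, y=0, z=0, w=0: circuit gives 1, formula gives 1.
Agrees on all 16 inputs.

Yes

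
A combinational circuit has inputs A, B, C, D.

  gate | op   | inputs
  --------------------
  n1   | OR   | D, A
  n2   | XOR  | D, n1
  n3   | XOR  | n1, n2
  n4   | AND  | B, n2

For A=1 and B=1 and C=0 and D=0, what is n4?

n1 = 0 OR 1 = 1
n2 = 0 XOR 1 = 1
n4 = 1 AND 1 = 1

1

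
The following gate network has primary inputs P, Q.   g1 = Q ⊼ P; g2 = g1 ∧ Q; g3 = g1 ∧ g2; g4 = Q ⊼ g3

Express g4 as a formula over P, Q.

Q ⊼ ((Q ⊼ P) ∧ ((Q ⊼ P) ∧ Q))

g1 = Q ⊼ P
g2 = g1 ∧ Q = (Q ⊼ P) ∧ Q
g3 = g1 ∧ g2 = (Q ⊼ P) ∧ ((Q ⊼ P) ∧ Q)
g4 = Q ⊼ g3 = Q ⊼ ((Q ⊼ P) ∧ ((Q ⊼ P) ∧ Q))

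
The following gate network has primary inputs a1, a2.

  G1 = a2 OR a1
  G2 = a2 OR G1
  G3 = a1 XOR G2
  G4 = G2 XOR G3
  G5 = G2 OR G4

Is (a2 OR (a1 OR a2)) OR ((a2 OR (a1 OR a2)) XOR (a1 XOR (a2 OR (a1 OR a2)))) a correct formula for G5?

Yes

G1 = a2 OR a1
G2 = a2 OR G1 = a2 OR (a2 OR a1)
G3 = a1 XOR G2 = a1 XOR (a2 OR (a2 OR a1))
G4 = G2 XOR G3 = (a2 OR (a2 OR a1)) XOR (a1 XOR (a2 OR (a2 OR a1)))
G5 = G2 OR G4 = (a2 OR (a2 OR a1)) OR ((a2 OR (a2 OR a1)) XOR (a1 XOR (a2 OR (a2 OR a1))))
At a1=0, a2=0: circuit gives 0, formula gives 0.
At a1=0, a2=1: circuit gives 1, formula gives 1.
Agrees on all 4 inputs.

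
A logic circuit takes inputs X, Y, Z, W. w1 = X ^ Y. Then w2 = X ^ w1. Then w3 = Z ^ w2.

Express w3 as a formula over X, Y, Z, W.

w1 = X ^ Y
w2 = X ^ w1 = X ^ (X ^ Y)
w3 = Z ^ w2 = Z ^ (X ^ (X ^ Y))

Z ^ (X ^ (X ^ Y))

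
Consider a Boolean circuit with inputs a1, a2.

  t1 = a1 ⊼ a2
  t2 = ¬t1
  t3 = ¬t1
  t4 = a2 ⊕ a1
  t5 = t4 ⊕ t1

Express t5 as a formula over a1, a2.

(a2 ⊕ a1) ⊕ (a1 ⊼ a2)

t1 = a1 ⊼ a2
t4 = a2 ⊕ a1
t5 = t4 ⊕ t1 = (a2 ⊕ a1) ⊕ (a1 ⊼ a2)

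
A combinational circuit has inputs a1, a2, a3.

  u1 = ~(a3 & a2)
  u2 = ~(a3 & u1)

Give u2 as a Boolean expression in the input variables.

u1 = ~(a3 & a2)
u2 = ~(a3 & u1) = ~(a3 & (~(a3 & a2)))

~(a3 & (~(a3 & a2)))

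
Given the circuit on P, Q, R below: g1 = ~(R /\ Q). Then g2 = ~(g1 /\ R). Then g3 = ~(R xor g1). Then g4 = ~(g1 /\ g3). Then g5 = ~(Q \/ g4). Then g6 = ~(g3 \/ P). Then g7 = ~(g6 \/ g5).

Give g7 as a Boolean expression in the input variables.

g1 = ~(R /\ Q)
g3 = ~(R xor g1) = ~(R xor (~(R /\ Q)))
g4 = ~(g1 /\ g3) = ~((~(R /\ Q)) /\ (~(R xor (~(R /\ Q)))))
g5 = ~(Q \/ g4) = ~(Q \/ (~((~(R /\ Q)) /\ (~(R xor (~(R /\ Q)))))))
g6 = ~(g3 \/ P) = ~((~(R xor (~(R /\ Q)))) \/ P)
g7 = ~(g6 \/ g5) = ~((~((~(R xor (~(R /\ Q)))) \/ P)) \/ (~(Q \/ (~((~(R /\ Q)) /\ (~(R xor (~(R /\ Q)))))))))

~((~((~(R xor (~(R /\ Q)))) \/ P)) \/ (~(Q \/ (~((~(R /\ Q)) /\ (~(R xor (~(R /\ Q)))))))))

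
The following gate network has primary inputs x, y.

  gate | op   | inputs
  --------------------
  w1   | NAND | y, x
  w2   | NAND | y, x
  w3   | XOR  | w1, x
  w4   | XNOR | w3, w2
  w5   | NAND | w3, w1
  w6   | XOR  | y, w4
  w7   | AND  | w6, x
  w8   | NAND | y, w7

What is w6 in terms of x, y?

y XOR (((y NAND x) XOR x) XNOR (y NAND x))

w1 = y NAND x
w2 = y NAND x
w3 = w1 XOR x = (y NAND x) XOR x
w4 = w3 XNOR w2 = ((y NAND x) XOR x) XNOR (y NAND x)
w6 = y XOR w4 = y XOR (((y NAND x) XOR x) XNOR (y NAND x))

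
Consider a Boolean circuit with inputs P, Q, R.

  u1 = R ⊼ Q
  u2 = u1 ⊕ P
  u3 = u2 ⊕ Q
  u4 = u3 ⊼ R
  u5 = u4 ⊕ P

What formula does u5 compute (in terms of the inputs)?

((((R ⊼ Q) ⊕ P) ⊕ Q) ⊼ R) ⊕ P

u1 = R ⊼ Q
u2 = u1 ⊕ P = (R ⊼ Q) ⊕ P
u3 = u2 ⊕ Q = ((R ⊼ Q) ⊕ P) ⊕ Q
u4 = u3 ⊼ R = (((R ⊼ Q) ⊕ P) ⊕ Q) ⊼ R
u5 = u4 ⊕ P = ((((R ⊼ Q) ⊕ P) ⊕ Q) ⊼ R) ⊕ P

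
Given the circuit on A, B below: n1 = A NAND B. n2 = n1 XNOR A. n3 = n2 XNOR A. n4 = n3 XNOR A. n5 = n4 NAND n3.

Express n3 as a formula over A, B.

((A NAND B) XNOR A) XNOR A

n1 = A NAND B
n2 = n1 XNOR A = (A NAND B) XNOR A
n3 = n2 XNOR A = ((A NAND B) XNOR A) XNOR A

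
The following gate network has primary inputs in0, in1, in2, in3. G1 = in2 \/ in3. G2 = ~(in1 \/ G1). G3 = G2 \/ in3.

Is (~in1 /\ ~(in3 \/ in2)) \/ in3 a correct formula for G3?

G1 = in2 \/ in3
G2 = ~(in1 \/ G1) = ~(in1 \/ (in2 \/ in3))
G3 = G2 \/ in3 = (~(in1 \/ (in2 \/ in3))) \/ in3
At in0=0, in1=0, in2=1, in3=0: circuit gives 0, formula gives 0.
At in0=0, in1=0, in2=0, in3=0: circuit gives 1, formula gives 1.
Agrees on all 16 inputs.

Yes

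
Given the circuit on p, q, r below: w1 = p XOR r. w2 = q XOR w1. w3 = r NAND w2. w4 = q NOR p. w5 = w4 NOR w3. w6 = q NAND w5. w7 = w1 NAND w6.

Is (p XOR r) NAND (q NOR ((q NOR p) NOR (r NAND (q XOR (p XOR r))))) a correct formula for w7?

w1 = p XOR r
w2 = q XOR w1 = q XOR (p XOR r)
w3 = r NAND w2 = r NAND (q XOR (p XOR r))
w4 = q NOR p
w5 = w4 NOR w3 = (q NOR p) NOR (r NAND (q XOR (p XOR r)))
w6 = q NAND w5 = q NAND ((q NOR p) NOR (r NAND (q XOR (p XOR r))))
w7 = w1 NAND w6 = (p XOR r) NAND (q NAND ((q NOR p) NOR (r NAND (q XOR (p XOR r)))))
At p=0, q=1, r=1: circuit gives 0, formula gives 1.

No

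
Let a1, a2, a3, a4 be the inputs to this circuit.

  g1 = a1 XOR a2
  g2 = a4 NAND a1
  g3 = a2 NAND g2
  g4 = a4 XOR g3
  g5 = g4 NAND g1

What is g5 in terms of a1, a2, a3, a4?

g1 = a1 XOR a2
g2 = a4 NAND a1
g3 = a2 NAND g2 = a2 NAND (a4 NAND a1)
g4 = a4 XOR g3 = a4 XOR (a2 NAND (a4 NAND a1))
g5 = g4 NAND g1 = (a4 XOR (a2 NAND (a4 NAND a1))) NAND (a1 XOR a2)

(a4 XOR (a2 NAND (a4 NAND a1))) NAND (a1 XOR a2)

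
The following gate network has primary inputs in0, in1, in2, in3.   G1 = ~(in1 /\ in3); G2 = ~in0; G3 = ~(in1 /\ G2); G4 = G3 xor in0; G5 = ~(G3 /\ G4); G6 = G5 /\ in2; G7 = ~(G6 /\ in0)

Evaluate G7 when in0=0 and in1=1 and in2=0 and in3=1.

1

G2 = ~0 = 1
G3 = ~(1 /\ 1) = 0
G4 = 0 xor 0 = 0
G5 = ~(0 /\ 0) = 1
G6 = 1 /\ 0 = 0
G7 = ~(0 /\ 0) = 1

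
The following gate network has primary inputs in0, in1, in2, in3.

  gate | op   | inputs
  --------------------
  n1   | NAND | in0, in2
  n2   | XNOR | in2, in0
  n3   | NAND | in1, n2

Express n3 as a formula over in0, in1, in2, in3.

in1 NAND (in2 XNOR in0)

n2 = in2 XNOR in0
n3 = in1 NAND n2 = in1 NAND (in2 XNOR in0)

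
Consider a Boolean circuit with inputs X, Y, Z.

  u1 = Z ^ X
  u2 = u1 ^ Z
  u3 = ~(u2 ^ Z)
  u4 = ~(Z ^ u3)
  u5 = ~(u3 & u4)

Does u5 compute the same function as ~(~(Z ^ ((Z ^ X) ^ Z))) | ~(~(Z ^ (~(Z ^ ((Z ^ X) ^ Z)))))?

Yes

u1 = Z ^ X
u2 = u1 ^ Z = (Z ^ X) ^ Z
u3 = ~(u2 ^ Z) = ~(((Z ^ X) ^ Z) ^ Z)
u4 = ~(Z ^ u3) = ~(Z ^ (~(((Z ^ X) ^ Z) ^ Z)))
u5 = ~(u3 & u4) = ~((~(((Z ^ X) ^ Z) ^ Z)) & (~(Z ^ (~(((Z ^ X) ^ Z) ^ Z)))))
At X=1, Y=0, Z=1: circuit gives 0, formula gives 0.
At X=0, Y=0, Z=0: circuit gives 1, formula gives 1.
Agrees on all 8 inputs.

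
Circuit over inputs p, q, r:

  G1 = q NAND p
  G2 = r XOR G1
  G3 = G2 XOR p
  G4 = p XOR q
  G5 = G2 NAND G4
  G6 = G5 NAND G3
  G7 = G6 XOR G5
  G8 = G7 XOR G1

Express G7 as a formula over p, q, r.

(((r XOR (q NAND p)) NAND (p XOR q)) NAND ((r XOR (q NAND p)) XOR p)) XOR ((r XOR (q NAND p)) NAND (p XOR q))

G1 = q NAND p
G2 = r XOR G1 = r XOR (q NAND p)
G3 = G2 XOR p = (r XOR (q NAND p)) XOR p
G4 = p XOR q
G5 = G2 NAND G4 = (r XOR (q NAND p)) NAND (p XOR q)
G6 = G5 NAND G3 = ((r XOR (q NAND p)) NAND (p XOR q)) NAND ((r XOR (q NAND p)) XOR p)
G7 = G6 XOR G5 = (((r XOR (q NAND p)) NAND (p XOR q)) NAND ((r XOR (q NAND p)) XOR p)) XOR ((r XOR (q NAND p)) NAND (p XOR q))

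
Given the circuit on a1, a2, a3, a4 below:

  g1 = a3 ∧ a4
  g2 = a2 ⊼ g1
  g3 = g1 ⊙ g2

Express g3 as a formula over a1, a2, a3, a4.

(a3 ∧ a4) ⊙ (a2 ⊼ (a3 ∧ a4))

g1 = a3 ∧ a4
g2 = a2 ⊼ g1 = a2 ⊼ (a3 ∧ a4)
g3 = g1 ⊙ g2 = (a3 ∧ a4) ⊙ (a2 ⊼ (a3 ∧ a4))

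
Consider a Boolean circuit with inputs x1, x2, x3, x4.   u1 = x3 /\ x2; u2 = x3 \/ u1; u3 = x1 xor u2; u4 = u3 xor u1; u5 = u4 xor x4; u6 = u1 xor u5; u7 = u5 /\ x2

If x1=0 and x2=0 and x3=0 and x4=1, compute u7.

0

u1 = 0 /\ 0 = 0
u2 = 0 \/ 0 = 0
u3 = 0 xor 0 = 0
u4 = 0 xor 0 = 0
u5 = 0 xor 1 = 1
u7 = 1 /\ 0 = 0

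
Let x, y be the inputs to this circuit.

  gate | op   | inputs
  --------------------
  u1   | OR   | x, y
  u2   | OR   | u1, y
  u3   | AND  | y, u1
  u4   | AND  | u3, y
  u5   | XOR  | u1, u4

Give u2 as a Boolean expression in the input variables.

(x OR y) OR y

u1 = x OR y
u2 = u1 OR y = (x OR y) OR y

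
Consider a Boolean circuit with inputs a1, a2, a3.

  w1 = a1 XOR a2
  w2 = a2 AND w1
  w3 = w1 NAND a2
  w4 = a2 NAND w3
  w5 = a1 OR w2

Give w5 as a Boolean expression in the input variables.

a1 OR (a2 AND (a1 XOR a2))

w1 = a1 XOR a2
w2 = a2 AND w1 = a2 AND (a1 XOR a2)
w5 = a1 OR w2 = a1 OR (a2 AND (a1 XOR a2))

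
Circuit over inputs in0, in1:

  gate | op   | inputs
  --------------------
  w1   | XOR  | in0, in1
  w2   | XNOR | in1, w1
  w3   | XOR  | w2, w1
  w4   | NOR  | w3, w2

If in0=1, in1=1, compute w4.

1

w1 = 1 XOR 1 = 0
w2 = 1 XNOR 0 = 0
w3 = 0 XOR 0 = 0
w4 = 0 NOR 0 = 1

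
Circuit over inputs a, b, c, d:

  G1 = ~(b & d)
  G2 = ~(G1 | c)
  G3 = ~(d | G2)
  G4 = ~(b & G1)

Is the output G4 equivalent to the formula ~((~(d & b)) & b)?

Yes

G1 = ~(b & d)
G4 = ~(b & G1) = ~(b & (~(b & d)))
At a=0, b=1, c=0, d=0: circuit gives 0, formula gives 0.
At a=0, b=0, c=0, d=0: circuit gives 1, formula gives 1.
Agrees on all 16 inputs.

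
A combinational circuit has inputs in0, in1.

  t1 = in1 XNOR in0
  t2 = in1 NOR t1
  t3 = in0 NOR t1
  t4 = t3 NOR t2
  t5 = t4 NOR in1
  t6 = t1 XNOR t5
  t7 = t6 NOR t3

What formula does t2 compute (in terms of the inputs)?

in1 NOR (in1 XNOR in0)

t1 = in1 XNOR in0
t2 = in1 NOR t1 = in1 NOR (in1 XNOR in0)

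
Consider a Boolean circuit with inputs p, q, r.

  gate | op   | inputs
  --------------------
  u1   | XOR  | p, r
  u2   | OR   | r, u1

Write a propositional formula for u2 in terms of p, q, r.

r OR (p XOR r)

u1 = p XOR r
u2 = r OR u1 = r OR (p XOR r)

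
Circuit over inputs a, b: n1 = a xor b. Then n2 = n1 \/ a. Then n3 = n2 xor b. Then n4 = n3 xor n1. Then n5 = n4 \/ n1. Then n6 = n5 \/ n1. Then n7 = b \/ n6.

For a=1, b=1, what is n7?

1

n1 = 1 xor 1 = 0
n2 = 0 \/ 1 = 1
n3 = 1 xor 1 = 0
n4 = 0 xor 0 = 0
n5 = 0 \/ 0 = 0
n6 = 0 \/ 0 = 0
n7 = 1 \/ 0 = 1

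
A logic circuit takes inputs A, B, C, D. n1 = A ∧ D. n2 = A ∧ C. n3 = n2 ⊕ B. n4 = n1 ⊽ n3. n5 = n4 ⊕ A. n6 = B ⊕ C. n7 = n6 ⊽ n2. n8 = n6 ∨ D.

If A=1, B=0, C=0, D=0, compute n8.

n6 = 0 ⊕ 0 = 0
n8 = 0 ∨ 0 = 0

0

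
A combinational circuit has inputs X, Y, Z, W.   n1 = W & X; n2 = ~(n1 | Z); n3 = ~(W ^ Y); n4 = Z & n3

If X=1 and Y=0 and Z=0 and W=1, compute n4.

0

n3 = ~(1 ^ 0) = 0
n4 = 0 & 0 = 0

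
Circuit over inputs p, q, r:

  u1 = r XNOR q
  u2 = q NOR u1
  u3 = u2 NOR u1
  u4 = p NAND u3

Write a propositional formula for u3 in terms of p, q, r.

(q NOR (r XNOR q)) NOR (r XNOR q)

u1 = r XNOR q
u2 = q NOR u1 = q NOR (r XNOR q)
u3 = u2 NOR u1 = (q NOR (r XNOR q)) NOR (r XNOR q)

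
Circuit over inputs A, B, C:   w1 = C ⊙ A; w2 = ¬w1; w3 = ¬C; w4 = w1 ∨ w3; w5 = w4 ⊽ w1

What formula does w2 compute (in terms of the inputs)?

¬(C ⊙ A)

w1 = C ⊙ A
w2 = ¬w1 = ¬(C ⊙ A)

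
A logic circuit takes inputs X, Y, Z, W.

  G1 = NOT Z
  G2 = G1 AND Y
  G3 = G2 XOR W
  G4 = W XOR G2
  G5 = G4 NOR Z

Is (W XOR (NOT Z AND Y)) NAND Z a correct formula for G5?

No

G1 = NOT Z
G2 = G1 AND Y = NOT Z AND Y
G4 = W XOR G2 = W XOR (NOT Z AND Y)
G5 = G4 NOR Z = (W XOR (NOT Z AND Y)) NOR Z
At X=0, Y=0, Z=0, W=1: circuit gives 0, formula gives 1.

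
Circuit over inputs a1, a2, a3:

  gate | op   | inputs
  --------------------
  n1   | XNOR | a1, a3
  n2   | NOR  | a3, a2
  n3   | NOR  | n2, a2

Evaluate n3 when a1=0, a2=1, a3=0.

n2 = 0 NOR 1 = 0
n3 = 0 NOR 1 = 0

0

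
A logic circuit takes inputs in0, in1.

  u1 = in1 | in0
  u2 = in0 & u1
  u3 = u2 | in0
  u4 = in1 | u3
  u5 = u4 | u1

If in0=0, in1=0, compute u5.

u1 = 0 | 0 = 0
u2 = 0 & 0 = 0
u3 = 0 | 0 = 0
u4 = 0 | 0 = 0
u5 = 0 | 0 = 0

0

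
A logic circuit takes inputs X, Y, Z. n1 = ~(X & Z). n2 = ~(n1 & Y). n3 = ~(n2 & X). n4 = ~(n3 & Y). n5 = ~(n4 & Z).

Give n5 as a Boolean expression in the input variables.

n1 = ~(X & Z)
n2 = ~(n1 & Y) = ~((~(X & Z)) & Y)
n3 = ~(n2 & X) = ~((~((~(X & Z)) & Y)) & X)
n4 = ~(n3 & Y) = ~((~((~((~(X & Z)) & Y)) & X)) & Y)
n5 = ~(n4 & Z) = ~((~((~((~((~(X & Z)) & Y)) & X)) & Y)) & Z)

~((~((~((~((~(X & Z)) & Y)) & X)) & Y)) & Z)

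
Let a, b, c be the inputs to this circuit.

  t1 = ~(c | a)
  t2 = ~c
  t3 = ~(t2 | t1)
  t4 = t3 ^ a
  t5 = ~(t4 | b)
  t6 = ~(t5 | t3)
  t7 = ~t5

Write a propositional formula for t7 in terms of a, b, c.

t1 = ~(c | a)
t2 = ~c
t3 = ~(t2 | t1) = ~(~c | (~(c | a)))
t4 = t3 ^ a = (~(~c | (~(c | a)))) ^ a
t5 = ~(t4 | b) = ~(((~(~c | (~(c | a)))) ^ a) | b)
t7 = ~t5 = ~(~(((~(~c | (~(c | a)))) ^ a) | b))

~(~(((~(~c | (~(c | a)))) ^ a) | b))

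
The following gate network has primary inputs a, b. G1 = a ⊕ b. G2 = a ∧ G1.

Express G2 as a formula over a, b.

a ∧ (a ⊕ b)

G1 = a ⊕ b
G2 = a ∧ G1 = a ∧ (a ⊕ b)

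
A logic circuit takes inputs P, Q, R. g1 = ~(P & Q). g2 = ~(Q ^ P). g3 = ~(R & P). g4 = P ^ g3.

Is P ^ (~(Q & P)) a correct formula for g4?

g3 = ~(R & P)
g4 = P ^ g3 = P ^ (~(R & P))
At P=1, Q=0, R=1: circuit gives 1, formula gives 0.

No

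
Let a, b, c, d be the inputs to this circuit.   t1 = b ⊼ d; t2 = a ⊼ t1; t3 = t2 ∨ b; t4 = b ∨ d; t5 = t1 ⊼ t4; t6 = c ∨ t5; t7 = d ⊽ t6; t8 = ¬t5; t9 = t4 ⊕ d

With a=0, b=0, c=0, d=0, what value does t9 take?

t4 = 0 ∨ 0 = 0
t9 = 0 ⊕ 0 = 0

0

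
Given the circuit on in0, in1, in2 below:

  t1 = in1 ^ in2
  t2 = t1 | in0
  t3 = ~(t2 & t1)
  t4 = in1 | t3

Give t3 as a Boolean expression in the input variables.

~(((in1 ^ in2) | in0) & (in1 ^ in2))

t1 = in1 ^ in2
t2 = t1 | in0 = (in1 ^ in2) | in0
t3 = ~(t2 & t1) = ~(((in1 ^ in2) | in0) & (in1 ^ in2))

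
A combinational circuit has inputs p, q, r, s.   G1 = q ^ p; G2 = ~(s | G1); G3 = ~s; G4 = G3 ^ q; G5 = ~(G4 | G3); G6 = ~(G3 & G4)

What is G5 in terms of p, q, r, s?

~((~s ^ q) | ~s)

G3 = ~s
G4 = G3 ^ q = ~s ^ q
G5 = ~(G4 | G3) = ~((~s ^ q) | ~s)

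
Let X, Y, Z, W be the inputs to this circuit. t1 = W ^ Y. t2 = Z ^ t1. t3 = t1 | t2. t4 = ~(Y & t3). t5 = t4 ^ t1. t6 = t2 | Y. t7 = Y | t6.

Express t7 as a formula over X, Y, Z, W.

t1 = W ^ Y
t2 = Z ^ t1 = Z ^ (W ^ Y)
t6 = t2 | Y = (Z ^ (W ^ Y)) | Y
t7 = Y | t6 = Y | ((Z ^ (W ^ Y)) | Y)

Y | ((Z ^ (W ^ Y)) | Y)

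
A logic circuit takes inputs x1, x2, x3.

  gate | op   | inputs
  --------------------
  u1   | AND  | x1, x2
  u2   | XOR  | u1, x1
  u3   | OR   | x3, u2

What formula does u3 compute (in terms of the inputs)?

u1 = x1 AND x2
u2 = u1 XOR x1 = (x1 AND x2) XOR x1
u3 = x3 OR u2 = x3 OR ((x1 AND x2) XOR x1)

x3 OR ((x1 AND x2) XOR x1)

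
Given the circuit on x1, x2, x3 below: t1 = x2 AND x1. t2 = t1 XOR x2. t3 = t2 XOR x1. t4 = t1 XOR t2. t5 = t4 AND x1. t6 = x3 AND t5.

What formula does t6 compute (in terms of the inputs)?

t1 = x2 AND x1
t2 = t1 XOR x2 = (x2 AND x1) XOR x2
t4 = t1 XOR t2 = (x2 AND x1) XOR ((x2 AND x1) XOR x2)
t5 = t4 AND x1 = ((x2 AND x1) XOR ((x2 AND x1) XOR x2)) AND x1
t6 = x3 AND t5 = x3 AND (((x2 AND x1) XOR ((x2 AND x1) XOR x2)) AND x1)

x3 AND (((x2 AND x1) XOR ((x2 AND x1) XOR x2)) AND x1)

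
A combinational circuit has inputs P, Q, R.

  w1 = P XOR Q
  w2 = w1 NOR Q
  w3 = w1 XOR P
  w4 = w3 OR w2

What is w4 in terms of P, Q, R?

((P XOR Q) XOR P) OR ((P XOR Q) NOR Q)

w1 = P XOR Q
w2 = w1 NOR Q = (P XOR Q) NOR Q
w3 = w1 XOR P = (P XOR Q) XOR P
w4 = w3 OR w2 = ((P XOR Q) XOR P) OR ((P XOR Q) NOR Q)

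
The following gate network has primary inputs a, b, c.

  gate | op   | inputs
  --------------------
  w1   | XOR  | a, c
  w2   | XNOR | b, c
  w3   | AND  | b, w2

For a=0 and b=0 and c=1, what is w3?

w2 = 0 XNOR 1 = 0
w3 = 0 AND 0 = 0

0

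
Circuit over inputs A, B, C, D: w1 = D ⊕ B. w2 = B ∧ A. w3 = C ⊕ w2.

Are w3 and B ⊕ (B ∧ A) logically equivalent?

w2 = B ∧ A
w3 = C ⊕ w2 = C ⊕ (B ∧ A)
At A=0, B=0, C=1, D=0: circuit gives 1, formula gives 0.

No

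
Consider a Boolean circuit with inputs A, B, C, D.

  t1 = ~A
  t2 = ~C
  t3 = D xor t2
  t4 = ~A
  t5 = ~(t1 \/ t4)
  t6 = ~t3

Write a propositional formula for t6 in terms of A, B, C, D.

t2 = ~C
t3 = D xor t2 = D xor ~C
t6 = ~t3 = ~(D xor ~C)

~(D xor ~C)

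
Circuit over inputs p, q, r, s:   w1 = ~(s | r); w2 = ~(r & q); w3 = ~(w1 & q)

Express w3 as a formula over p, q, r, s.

w1 = ~(s | r)
w3 = ~(w1 & q) = ~((~(s | r)) & q)

~((~(s | r)) & q)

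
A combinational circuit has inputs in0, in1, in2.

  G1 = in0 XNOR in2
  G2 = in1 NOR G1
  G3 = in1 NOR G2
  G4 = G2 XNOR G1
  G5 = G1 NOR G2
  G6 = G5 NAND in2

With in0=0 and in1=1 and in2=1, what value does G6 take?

G1 = 0 XNOR 1 = 0
G2 = 1 NOR 0 = 0
G5 = 0 NOR 0 = 1
G6 = 1 NAND 1 = 0

0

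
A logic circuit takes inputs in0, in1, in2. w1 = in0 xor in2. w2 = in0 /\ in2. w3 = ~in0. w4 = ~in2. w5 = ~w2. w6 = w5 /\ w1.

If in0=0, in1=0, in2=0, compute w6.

w1 = 0 xor 0 = 0
w2 = 0 /\ 0 = 0
w5 = ~0 = 1
w6 = 1 /\ 0 = 0

0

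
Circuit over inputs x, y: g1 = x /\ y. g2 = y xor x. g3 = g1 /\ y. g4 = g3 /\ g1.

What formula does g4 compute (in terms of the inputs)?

((x /\ y) /\ y) /\ (x /\ y)

g1 = x /\ y
g3 = g1 /\ y = (x /\ y) /\ y
g4 = g3 /\ g1 = ((x /\ y) /\ y) /\ (x /\ y)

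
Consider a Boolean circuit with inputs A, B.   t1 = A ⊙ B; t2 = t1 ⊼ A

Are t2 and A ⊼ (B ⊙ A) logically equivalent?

t1 = A ⊙ B
t2 = t1 ⊼ A = (A ⊙ B) ⊼ A
At A=1, B=1: circuit gives 0, formula gives 0.
At A=0, B=0: circuit gives 1, formula gives 1.
Agrees on all 4 inputs.

Yes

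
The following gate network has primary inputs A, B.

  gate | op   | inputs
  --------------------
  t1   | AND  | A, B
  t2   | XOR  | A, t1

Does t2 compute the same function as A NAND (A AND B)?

No

t1 = A AND B
t2 = A XOR t1 = A XOR (A AND B)
At A=0, B=0: circuit gives 0, formula gives 1.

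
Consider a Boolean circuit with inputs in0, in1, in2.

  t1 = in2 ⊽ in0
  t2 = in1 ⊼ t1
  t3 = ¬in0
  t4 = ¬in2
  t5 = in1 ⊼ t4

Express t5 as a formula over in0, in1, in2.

in1 ⊼ ¬in2

t4 = ¬in2
t5 = in1 ⊼ t4 = in1 ⊼ ¬in2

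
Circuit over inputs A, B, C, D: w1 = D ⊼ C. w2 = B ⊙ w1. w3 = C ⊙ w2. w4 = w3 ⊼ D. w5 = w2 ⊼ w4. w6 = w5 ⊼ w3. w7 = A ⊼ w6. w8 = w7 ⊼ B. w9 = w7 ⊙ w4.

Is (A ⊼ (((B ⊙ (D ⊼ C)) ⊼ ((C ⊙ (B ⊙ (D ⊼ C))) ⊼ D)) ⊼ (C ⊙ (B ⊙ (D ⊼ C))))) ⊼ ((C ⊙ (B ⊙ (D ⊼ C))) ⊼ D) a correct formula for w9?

No

w1 = D ⊼ C
w2 = B ⊙ w1 = B ⊙ (D ⊼ C)
w3 = C ⊙ w2 = C ⊙ (B ⊙ (D ⊼ C))
w4 = w3 ⊼ D = (C ⊙ (B ⊙ (D ⊼ C))) ⊼ D
w5 = w2 ⊼ w4 = (B ⊙ (D ⊼ C)) ⊼ ((C ⊙ (B ⊙ (D ⊼ C))) ⊼ D)
w6 = w5 ⊼ w3 = ((B ⊙ (D ⊼ C)) ⊼ ((C ⊙ (B ⊙ (D ⊼ C))) ⊼ D)) ⊼ (C ⊙ (B ⊙ (D ⊼ C)))
w7 = A ⊼ w6 = A ⊼ (((B ⊙ (D ⊼ C)) ⊼ ((C ⊙ (B ⊙ (D ⊼ C))) ⊼ D)) ⊼ (C ⊙ (B ⊙ (D ⊼ C))))
w9 = w7 ⊙ w4 = (A ⊼ (((B ⊙ (D ⊼ C)) ⊼ ((C ⊙ (B ⊙ (D ⊼ C))) ⊼ D)) ⊼ (C ⊙ (B ⊙ (D ⊼ C))))) ⊙ ((C ⊙ (B ⊙ (D ⊼ C))) ⊼ D)
At A=0, B=0, C=0, D=0: circuit gives 1, formula gives 0.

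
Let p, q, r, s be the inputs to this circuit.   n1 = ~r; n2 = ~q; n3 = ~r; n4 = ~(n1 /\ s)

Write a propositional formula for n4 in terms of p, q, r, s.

n1 = ~r
n4 = ~(n1 /\ s) = ~(~r /\ s)

~(~r /\ s)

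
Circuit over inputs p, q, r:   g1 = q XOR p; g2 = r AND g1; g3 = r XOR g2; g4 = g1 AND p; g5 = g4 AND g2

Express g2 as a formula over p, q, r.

r AND (q XOR p)

g1 = q XOR p
g2 = r AND g1 = r AND (q XOR p)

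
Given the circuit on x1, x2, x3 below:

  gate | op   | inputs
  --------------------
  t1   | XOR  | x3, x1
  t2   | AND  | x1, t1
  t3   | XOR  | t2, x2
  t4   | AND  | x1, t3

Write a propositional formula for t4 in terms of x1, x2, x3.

x1 AND ((x1 AND (x3 XOR x1)) XOR x2)

t1 = x3 XOR x1
t2 = x1 AND t1 = x1 AND (x3 XOR x1)
t3 = t2 XOR x2 = (x1 AND (x3 XOR x1)) XOR x2
t4 = x1 AND t3 = x1 AND ((x1 AND (x3 XOR x1)) XOR x2)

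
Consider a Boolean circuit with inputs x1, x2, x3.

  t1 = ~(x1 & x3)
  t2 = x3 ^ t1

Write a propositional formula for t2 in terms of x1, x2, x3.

t1 = ~(x1 & x3)
t2 = x3 ^ t1 = x3 ^ (~(x1 & x3))

x3 ^ (~(x1 & x3))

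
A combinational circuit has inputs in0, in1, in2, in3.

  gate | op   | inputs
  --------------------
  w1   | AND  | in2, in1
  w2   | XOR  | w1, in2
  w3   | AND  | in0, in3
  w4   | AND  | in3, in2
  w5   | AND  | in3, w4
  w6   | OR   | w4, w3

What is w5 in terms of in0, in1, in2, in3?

in3 AND (in3 AND in2)

w4 = in3 AND in2
w5 = in3 AND w4 = in3 AND (in3 AND in2)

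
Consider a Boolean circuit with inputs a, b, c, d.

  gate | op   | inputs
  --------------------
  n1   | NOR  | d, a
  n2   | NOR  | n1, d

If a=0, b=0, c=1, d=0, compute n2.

n1 = 0 NOR 0 = 1
n2 = 1 NOR 0 = 0

0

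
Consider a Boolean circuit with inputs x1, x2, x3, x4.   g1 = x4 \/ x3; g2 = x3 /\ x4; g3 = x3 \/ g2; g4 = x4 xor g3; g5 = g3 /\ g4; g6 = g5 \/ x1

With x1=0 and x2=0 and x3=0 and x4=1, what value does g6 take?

0

g2 = 0 /\ 1 = 0
g3 = 0 \/ 0 = 0
g4 = 1 xor 0 = 1
g5 = 0 /\ 1 = 0
g6 = 0 \/ 0 = 0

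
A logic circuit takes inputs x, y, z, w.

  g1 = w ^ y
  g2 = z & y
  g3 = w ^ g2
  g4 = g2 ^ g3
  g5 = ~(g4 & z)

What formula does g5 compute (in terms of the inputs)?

g2 = z & y
g3 = w ^ g2 = w ^ (z & y)
g4 = g2 ^ g3 = (z & y) ^ (w ^ (z & y))
g5 = ~(g4 & z) = ~(((z & y) ^ (w ^ (z & y))) & z)

~(((z & y) ^ (w ^ (z & y))) & z)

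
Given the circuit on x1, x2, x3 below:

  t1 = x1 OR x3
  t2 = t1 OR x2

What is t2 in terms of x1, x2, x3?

t1 = x1 OR x3
t2 = t1 OR x2 = (x1 OR x3) OR x2

(x1 OR x3) OR x2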